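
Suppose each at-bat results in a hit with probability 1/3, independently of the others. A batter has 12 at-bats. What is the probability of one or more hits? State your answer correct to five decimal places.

0.99229

P(at least one) = 1 − P(none) = 1 − (1 − 0.333333)^12
= 1 − 0.0077073 = 0.9922927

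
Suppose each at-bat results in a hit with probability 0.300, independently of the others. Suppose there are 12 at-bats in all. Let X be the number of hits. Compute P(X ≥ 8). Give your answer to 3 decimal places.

0.009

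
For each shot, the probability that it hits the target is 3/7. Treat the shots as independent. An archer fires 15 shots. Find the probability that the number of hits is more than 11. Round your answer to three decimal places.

X ~ Binomial(15, 0.428571); P(X ≥ 12) = Σ C(15,k) p^k (1−p)^(15−k) over k:
  k=12: C(15,12)·0.428571^12·0.571429^3 = 0.00326
  k=13: C(15,13)·0.428571^13·0.571429^2 = 0.00056
  k=14: C(15,14)·0.428571^14·0.571429^1 = 0.00006
  k=15: C(15,15)·0.428571^15·0.571429^0 = 0.00000
Total = 0.00389

0.004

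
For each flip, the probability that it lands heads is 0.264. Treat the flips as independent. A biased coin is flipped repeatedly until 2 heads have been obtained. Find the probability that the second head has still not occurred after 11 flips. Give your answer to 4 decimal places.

Needing more than 11 flips ⇔ fewer than 2 successes in the first 11. With X ~ Binomial(11, 0.264), P(Y > 11) = P(X ≤ 1).
  k=0: C(11,0)·0.264^0·0.736^11 = 0.034329
  k=1: C(11,1)·0.264^1·0.736^10 = 0.135449
P(X ≤ 1) = 0.169777

0.1698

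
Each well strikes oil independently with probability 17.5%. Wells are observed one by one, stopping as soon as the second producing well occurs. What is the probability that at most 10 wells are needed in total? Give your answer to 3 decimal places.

0.544

Finishing within 10 wells ⇔ at least 2 successes in the first 10. With X ~ Binomial(10, 0.175), P(Y ≤ 10) = 1 − P(X ≤ 1).
  k=0: C(10,0)·0.175^0·0.825^10 = 0.14606
  k=1: C(10,1)·0.175^1·0.825^9 = 0.30983
1 − 0.45589 = 0.54411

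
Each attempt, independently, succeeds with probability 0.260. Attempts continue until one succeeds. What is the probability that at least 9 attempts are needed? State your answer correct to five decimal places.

0.08992

Y = number of attempts to the first success; geometric, p = 0.26.
P(Y > 8) = P(first 8 all fail) = (1−p)^8 = 0.0899195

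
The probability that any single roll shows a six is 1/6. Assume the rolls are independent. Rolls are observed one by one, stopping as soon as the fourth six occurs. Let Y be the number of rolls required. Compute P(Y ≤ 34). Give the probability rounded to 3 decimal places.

Finishing within 34 rolls ⇔ at least 4 successes in the first 34. With X ~ Binomial(34, 0.166667), P(Y ≤ 34) = 1 − P(X ≤ 3).
  k=0: C(34,0)·0.166667^0·0.833333^34 = 0.00203
  k=1: C(34,1)·0.166667^1·0.833333^33 = 0.01381
  k=2: C(34,2)·0.166667^2·0.833333^32 = 0.04559
  k=3: C(34,3)·0.166667^3·0.833333^31 = 0.09726
1 − 0.15869 = 0.84131

0.841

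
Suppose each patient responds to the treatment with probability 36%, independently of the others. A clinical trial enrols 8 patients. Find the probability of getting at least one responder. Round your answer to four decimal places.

0.9719

P(at least one) = 1 − P(none) = 1 − (1 − 0.36)^8
= 1 − 0.028147 = 0.971853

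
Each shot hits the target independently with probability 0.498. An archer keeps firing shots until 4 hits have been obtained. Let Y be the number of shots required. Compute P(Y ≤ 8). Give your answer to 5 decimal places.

Finishing within 8 shots ⇔ at least 4 successes in the first 8. With X ~ Binomial(8, 0.498), P(Y ≤ 8) = 1 − P(X ≤ 3).
  k=0: C(8,0)·0.498^0·0.502^8 = 0.0040330
  k=1: C(8,1)·0.498^1·0.502^7 = 0.0320070
  k=2: C(8,2)·0.498^2·0.502^6 = 0.1111320
  k=3: C(8,3)·0.498^3·0.502^5 = 0.2204929
1 − 0.3676649 = 0.6323351

0.63234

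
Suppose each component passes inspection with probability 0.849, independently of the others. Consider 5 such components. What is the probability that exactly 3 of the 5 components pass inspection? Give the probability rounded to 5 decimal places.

0.13953

X ~ Binomial(n=5, p=0.849).
P(X=3) = C(5,3) · p^3 · (1−p)^2
= 10 · 0.61196 · 0.022801 = 0.1395330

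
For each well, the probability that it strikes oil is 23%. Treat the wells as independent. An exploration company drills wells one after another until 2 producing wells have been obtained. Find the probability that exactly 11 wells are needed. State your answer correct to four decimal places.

0.0503

Y = trial on which the second success occurs; negative binomial, r=2, p=0.23.
P(Y=11) = C(10,1) · p^2 · (1−p)^9
= 10 · 0.0529 · 0.095152 = 0.050335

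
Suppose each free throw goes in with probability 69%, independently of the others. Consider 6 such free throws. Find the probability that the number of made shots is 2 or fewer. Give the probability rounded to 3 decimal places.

0.079

X ~ Binomial(6, 0.69); P(X ≤ 2) = Σ C(6,k) p^k (1−p)^(6−k) over k:
  k=0: C(6,0)·0.69^0·0.31^6 = 0.00089
  k=1: C(6,1)·0.69^1·0.31^5 = 0.01185
  k=2: C(6,2)·0.69^2·0.31^4 = 0.06595
Total = 0.07869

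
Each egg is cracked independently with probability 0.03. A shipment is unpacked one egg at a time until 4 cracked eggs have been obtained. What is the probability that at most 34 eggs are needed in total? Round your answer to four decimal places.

Finishing within 34 eggs ⇔ at least 4 successes in the first 34. With X ~ Binomial(34, 0.03), P(Y ≤ 34) = 1 − P(X ≤ 3).
  k=0: C(34,0)·0.03^0·0.97^34 = 0.355009
  k=1: C(34,1)·0.03^1·0.97^33 = 0.373308
  k=2: C(34,2)·0.03^2·0.97^32 = 0.190503
  k=3: C(34,3)·0.03^3·0.97^31 = 0.062846
1 − 0.981666 = 0.018334

0.0183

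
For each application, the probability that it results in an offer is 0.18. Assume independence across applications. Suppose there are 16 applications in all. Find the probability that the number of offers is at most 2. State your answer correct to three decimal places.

0.430

X ~ Binomial(16, 0.18); P(X ≤ 2) = Σ C(16,k) p^k (1−p)^(16−k) over k:
  k=0: C(16,0)·0.18^0·0.82^16 = 0.04179
  k=1: C(16,1)·0.18^1·0.82^15 = 0.14676
  k=2: C(16,2)·0.18^2·0.82^14 = 0.24161
Total = 0.43016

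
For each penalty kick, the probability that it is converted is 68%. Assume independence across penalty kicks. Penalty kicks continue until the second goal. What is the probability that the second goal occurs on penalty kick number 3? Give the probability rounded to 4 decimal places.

0.2959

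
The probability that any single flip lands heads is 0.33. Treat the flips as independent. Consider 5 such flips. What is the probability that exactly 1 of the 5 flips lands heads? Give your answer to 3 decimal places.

X ~ Binomial(n=5, p=0.33).
P(X=1) = C(5,1) · p^1 · (1−p)^4
= 5 · 0.33 · 0.20151 = 0.33249

0.332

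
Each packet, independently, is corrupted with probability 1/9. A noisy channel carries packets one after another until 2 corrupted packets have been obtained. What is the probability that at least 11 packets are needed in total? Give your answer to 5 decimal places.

Needing more than 10 packets ⇔ fewer than 2 successes in the first 10. With X ~ Binomial(10, 0.111111), P(Y > 10) = P(X ≤ 1).
  k=0: C(10,0)·0.111111^0·0.888889^10 = 0.3079461
  k=1: C(10,1)·0.111111^1·0.888889^9 = 0.3849327
P(X ≤ 1) = 0.6928788

0.69288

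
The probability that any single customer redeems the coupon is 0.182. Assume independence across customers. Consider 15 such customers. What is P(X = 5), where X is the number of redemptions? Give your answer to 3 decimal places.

0.080

X ~ Binomial(n=15, p=0.182).
P(X=5) = C(15,5) · p^5 · (1−p)^10
= 3003 · 0.00019969 · 0.13413 = 0.08044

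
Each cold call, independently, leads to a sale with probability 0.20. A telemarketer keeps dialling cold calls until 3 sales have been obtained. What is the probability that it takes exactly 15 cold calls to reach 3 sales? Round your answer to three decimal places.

Y = trial on which the third success occurs; negative binomial, r=3, p=0.20.
P(Y=15) = C(14,2) · p^3 · (1−p)^12
= 91 · 0.008 · 0.068719 = 0.05003

0.050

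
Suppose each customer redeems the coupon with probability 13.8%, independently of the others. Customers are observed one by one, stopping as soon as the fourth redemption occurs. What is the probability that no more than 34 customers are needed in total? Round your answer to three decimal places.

Finishing within 34 customers ⇔ at least 4 successes in the first 34. With X ~ Binomial(34, 0.138), P(Y ≤ 34) = 1 − P(X ≤ 3).
  k=0: C(34,0)·0.138^0·0.862^34 = 0.00642
  k=1: C(34,1)·0.138^1·0.862^33 = 0.03492
  k=2: C(34,2)·0.138^2·0.862^32 = 0.09225
  k=3: C(34,3)·0.138^3·0.862^31 = 0.15753
1 − 0.29111 = 0.70889

0.709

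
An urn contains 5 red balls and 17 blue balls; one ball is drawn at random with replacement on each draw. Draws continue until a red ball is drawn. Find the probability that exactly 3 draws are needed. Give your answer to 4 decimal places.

0.1357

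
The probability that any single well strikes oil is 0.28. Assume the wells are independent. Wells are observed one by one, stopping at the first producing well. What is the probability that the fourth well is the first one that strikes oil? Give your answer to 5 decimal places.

0.10451

Geometric (trials to first success), p = 0.28.
P(Y = 4) = (1−p)^3 · p = 0.37325 · 0.28 = 0.1045094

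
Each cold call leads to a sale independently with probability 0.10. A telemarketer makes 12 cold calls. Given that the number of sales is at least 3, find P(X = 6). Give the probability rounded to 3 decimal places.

X ~ Binomial(12, 0.10). Want P(X=6 | X≥3) = P(X=6) / P(X≥3).
P(X=6) = C(12,6)·0.10^6·0.90^6 = 0.00049
P(X≥3) = 1 − 0.28243 − 0.37657 − 0.23013 = 0.11087
Ratio = 0.00049 / 0.11087 = 0.00443

0.004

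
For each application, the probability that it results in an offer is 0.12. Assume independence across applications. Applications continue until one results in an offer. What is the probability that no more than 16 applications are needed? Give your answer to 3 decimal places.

0.871

Y = number of applications to the first success; geometric, p = 0.12.
P(Y ≤ 16) = 1 − (1−p)^16 = 1 − 0.12934 = 0.87066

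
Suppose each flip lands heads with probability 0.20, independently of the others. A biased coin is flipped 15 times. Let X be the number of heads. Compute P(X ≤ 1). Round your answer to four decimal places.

0.1671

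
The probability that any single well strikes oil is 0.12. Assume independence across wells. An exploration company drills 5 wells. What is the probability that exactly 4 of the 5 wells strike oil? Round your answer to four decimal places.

0.0009

X ~ Binomial(n=5, p=0.12).
P(X=4) = C(5,4) · p^4 · (1−p)^1
= 5 · 0.00020736 · 0.88 = 0.000912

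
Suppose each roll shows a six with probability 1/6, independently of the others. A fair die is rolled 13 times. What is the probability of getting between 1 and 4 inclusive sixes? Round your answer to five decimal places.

0.85538

X ~ Binomial(13, 0.166667); P(1 ≤ X ≤ 4) = Σ C(13,k) p^k (1−p)^(13−k) over k:
  k=1: C(13,1)·0.166667^1·0.833333^12 = 0.2430061
  k=2: C(13,2)·0.166667^2·0.833333^11 = 0.2916073
  k=3: C(13,3)·0.166667^3·0.833333^10 = 0.2138454
  k=4: C(13,4)·0.166667^4·0.833333^9 = 0.1069227
Total = 0.8553814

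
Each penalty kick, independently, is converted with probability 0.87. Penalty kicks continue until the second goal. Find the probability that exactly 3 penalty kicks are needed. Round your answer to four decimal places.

0.1968

Y = trial on which the second success occurs; negative binomial, r=2, p=0.87.
P(Y=3) = C(2,1) · p^2 · (1−p)^1
= 2 · 0.7569 · 0.13 = 0.196794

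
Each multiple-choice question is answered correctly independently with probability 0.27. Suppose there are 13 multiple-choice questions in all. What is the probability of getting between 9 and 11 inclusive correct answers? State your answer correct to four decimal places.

X ~ Binomial(13, 0.27); P(9 ≤ X ≤ 11) = Σ C(13,k) p^k (1−p)^(13−k) over k:
  k=9: C(13,9)·0.27^9·0.73^4 = 0.001548
  k=10: C(13,10)·0.27^10·0.73^3 = 0.000229
  k=11: C(13,11)·0.27^11·0.73^2 = 0.000023
Total = 0.001801

0.0018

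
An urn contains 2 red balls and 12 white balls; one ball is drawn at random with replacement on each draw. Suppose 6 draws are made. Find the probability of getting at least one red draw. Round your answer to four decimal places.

P(at least one) = 1 − P(none) = 1 − (1 − 0.142857)^6
= 1 − 0.396569 = 0.603431

0.6034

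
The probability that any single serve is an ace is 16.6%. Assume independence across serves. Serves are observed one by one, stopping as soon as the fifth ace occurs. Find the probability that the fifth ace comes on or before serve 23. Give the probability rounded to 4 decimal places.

0.3317

Finishing within 23 serves ⇔ at least 5 successes in the first 23. With X ~ Binomial(23, 0.166), P(Y ≤ 23) = 1 − P(X ≤ 4).
  k=0: C(23,0)·0.166^0·0.834^23 = 0.015375
  k=1: C(23,1)·0.166^1·0.834^22 = 0.070386
  k=2: C(23,2)·0.166^2·0.834^21 = 0.154107
  k=3: C(23,3)·0.166^3·0.834^20 = 0.214716
  k=4: C(23,4)·0.166^4·0.834^19 = 0.213686
1 − 0.668271 = 0.331729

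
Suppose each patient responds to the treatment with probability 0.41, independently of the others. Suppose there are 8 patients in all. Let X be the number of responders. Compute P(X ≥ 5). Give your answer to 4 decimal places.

0.1895

X ~ Binomial(8, 0.41); P(X ≥ 5) = Σ C(8,k) p^k (1−p)^(8−k) over k:
  k=5: C(8,5)·0.41^5·0.59^3 = 0.133249
  k=6: C(8,6)·0.41^6·0.59^2 = 0.046298
  k=7: C(8,7)·0.41^7·0.59^1 = 0.009192
  k=8: C(8,8)·0.41^8·0.59^0 = 0.000798
Total = 0.189538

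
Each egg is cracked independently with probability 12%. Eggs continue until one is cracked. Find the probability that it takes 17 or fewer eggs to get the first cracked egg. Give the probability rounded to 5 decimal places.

0.88618

Y = number of eggs to the first success; geometric, p = 0.12.
P(Y ≤ 17) = 1 − (1−p)^17 = 1 − 0.1138166 = 0.8861834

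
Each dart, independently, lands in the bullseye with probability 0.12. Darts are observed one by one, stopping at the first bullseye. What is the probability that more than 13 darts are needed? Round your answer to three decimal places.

0.190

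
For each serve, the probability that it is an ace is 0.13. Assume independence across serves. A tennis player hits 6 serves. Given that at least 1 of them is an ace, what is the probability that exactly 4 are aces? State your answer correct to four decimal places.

0.0057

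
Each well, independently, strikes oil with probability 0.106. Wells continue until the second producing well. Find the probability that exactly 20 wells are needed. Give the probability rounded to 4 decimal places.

0.0284

Y = trial on which the second success occurs; negative binomial, r=2, p=0.106.
P(Y=20) = C(19,1) · p^2 · (1−p)^18
= 19 · 0.011236 · 0.13307 = 0.028408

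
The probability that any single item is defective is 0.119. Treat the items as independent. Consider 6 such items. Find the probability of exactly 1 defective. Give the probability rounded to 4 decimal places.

0.3789

X ~ Binomial(n=6, p=0.119).
P(X=1) = C(6,1) · p^1 · (1−p)^5
= 6 · 0.119 · 0.53074 = 0.378946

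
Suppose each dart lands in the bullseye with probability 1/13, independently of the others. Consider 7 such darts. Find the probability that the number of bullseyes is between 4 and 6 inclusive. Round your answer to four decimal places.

0.0010

X ~ Binomial(7, 0.076923); P(4 ≤ X ≤ 6) = Σ C(7,k) p^k (1−p)^(7−k) over k:
  k=4: C(7,4)·0.076923^4·0.923077^3 = 0.000964
  k=5: C(7,5)·0.076923^5·0.923077^2 = 0.000048
  k=6: C(7,6)·0.076923^6·0.923077^1 = 0.000001
Total = 0.001013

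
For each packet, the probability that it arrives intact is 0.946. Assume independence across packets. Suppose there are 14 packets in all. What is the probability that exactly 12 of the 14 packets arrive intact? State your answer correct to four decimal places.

0.1363

X ~ Binomial(n=14, p=0.946).
P(X=12) = C(14,12) · p^12 · (1−p)^2
= 91 · 0.51368 · 0.002916 = 0.136308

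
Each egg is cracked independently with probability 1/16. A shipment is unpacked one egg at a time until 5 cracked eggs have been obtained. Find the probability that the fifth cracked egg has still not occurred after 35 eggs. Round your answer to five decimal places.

Needing more than 35 eggs ⇔ fewer than 5 successes in the first 35. With X ~ Binomial(35, 0.0625), P(Y > 35) = P(X ≤ 4).
  k=0: C(35,0)·0.0625^0·0.9375^35 = 0.1044707
  k=1: C(35,1)·0.0625^1·0.9375^34 = 0.2437651
  k=2: C(35,2)·0.0625^2·0.9375^33 = 0.2762671
  k=3: C(35,3)·0.0625^3·0.9375^32 = 0.2025959
  k=4: C(35,4)·0.0625^4·0.9375^31 = 0.1080511
P(X ≤ 4) = 0.9351498

0.93515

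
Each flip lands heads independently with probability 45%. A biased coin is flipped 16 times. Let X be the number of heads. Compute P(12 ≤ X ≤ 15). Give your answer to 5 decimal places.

0.01494

X ~ Binomial(16, 0.45); P(12 ≤ X ≤ 15) = Σ C(16,k) p^k (1−p)^(16−k) over k:
  k=12: C(16,12)·0.45^12·0.55^4 = 0.0114834
  k=13: C(16,13)·0.45^13·0.55^3 = 0.0028909
  k=14: C(16,14)·0.45^14·0.55^2 = 0.0005069
  k=15: C(16,15)·0.45^15·0.55^1 = 0.0000553
Total = 0.0149365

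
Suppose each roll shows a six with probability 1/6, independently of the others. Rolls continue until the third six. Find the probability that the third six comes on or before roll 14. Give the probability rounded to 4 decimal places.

0.4205

Finishing within 14 rolls ⇔ at least 3 successes in the first 14. With X ~ Binomial(14, 0.166667), P(Y ≤ 14) = 1 − P(X ≤ 2).
  k=0: C(14,0)·0.166667^0·0.833333^14 = 0.077887
  k=1: C(14,1)·0.166667^1·0.833333^13 = 0.218082
  k=2: C(14,2)·0.166667^2·0.833333^12 = 0.283507
1 − 0.579476 = 0.420524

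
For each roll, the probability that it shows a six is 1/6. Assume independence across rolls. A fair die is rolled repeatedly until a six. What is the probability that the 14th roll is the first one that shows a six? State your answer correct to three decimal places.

Geometric (trials to first success), p = 0.166667.
P(Y = 14) = (1−p)^13 · p = 0.093464 · 0.166667 = 0.01558

0.016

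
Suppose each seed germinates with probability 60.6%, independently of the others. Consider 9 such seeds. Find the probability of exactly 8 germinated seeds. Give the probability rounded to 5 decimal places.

X ~ Binomial(n=9, p=0.606).
P(X=8) = C(9,8) · p^8 · (1−p)^1
= 9 · 0.018188 · 0.394 = 0.0644941

0.06449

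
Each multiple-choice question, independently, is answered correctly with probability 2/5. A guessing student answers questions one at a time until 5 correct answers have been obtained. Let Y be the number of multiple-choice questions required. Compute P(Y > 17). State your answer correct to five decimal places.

Needing more than 17 multiple-choice questions ⇔ fewer than 5 successes in the first 17. With X ~ Binomial(17, 0.40), P(Y > 17) = P(X ≤ 4).
  k=0: C(17,0)·0.40^0·0.60^17 = 0.0001693
  k=1: C(17,1)·0.40^1·0.60^16 = 0.0019184
  k=2: C(17,2)·0.40^2·0.60^15 = 0.0102312
  k=3: C(17,3)·0.40^3·0.60^14 = 0.0341041
  k=4: C(17,4)·0.40^4·0.60^13 = 0.0795762
P(X ≤ 4) = 0.1259991

0.12600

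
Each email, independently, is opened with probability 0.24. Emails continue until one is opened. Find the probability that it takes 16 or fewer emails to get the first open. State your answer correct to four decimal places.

Y = number of emails to the first success; geometric, p = 0.24.
P(Y ≤ 16) = 1 − (1−p)^16 = 1 − 0.012388 = 0.987612

0.9876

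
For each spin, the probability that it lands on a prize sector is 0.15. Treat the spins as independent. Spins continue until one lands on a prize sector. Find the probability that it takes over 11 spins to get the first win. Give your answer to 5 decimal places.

0.16734

Y = number of spins to the first success; geometric, p = 0.15.
P(Y > 11) = P(first 11 all fail) = (1−p)^11 = 0.1673432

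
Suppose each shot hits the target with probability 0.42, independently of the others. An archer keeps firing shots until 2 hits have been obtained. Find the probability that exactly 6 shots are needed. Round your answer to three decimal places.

Y = trial on which the second success occurs; negative binomial, r=2, p=0.42.
P(Y=6) = C(5,1) · p^2 · (1−p)^4
= 5 · 0.1764 · 0.11316 = 0.09981

0.100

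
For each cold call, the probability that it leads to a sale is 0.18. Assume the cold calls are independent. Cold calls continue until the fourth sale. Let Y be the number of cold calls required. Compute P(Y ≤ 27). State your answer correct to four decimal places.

0.7420

Finishing within 27 cold calls ⇔ at least 4 successes in the first 27. With X ~ Binomial(27, 0.18), P(Y ≤ 27) = 1 − P(X ≤ 3).
  k=0: C(27,0)·0.18^0·0.82^27 = 0.004709
  k=1: C(27,1)·0.18^1·0.82^26 = 0.027912
  k=2: C(27,2)·0.18^2·0.82^25 = 0.079652
  k=3: C(27,3)·0.18^3·0.82^24 = 0.145705
1 − 0.257980 = 0.742020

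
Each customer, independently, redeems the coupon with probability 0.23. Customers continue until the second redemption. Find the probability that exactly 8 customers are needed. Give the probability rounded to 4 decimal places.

0.0772

Y = trial on which the second success occurs; negative binomial, r=2, p=0.23.
P(Y=8) = C(7,1) · p^2 · (1−p)^6
= 7 · 0.0529 · 0.20842 = 0.077179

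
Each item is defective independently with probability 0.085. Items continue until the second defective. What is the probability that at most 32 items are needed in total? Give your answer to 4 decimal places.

Finishing within 32 items ⇔ at least 2 successes in the first 32. With X ~ Binomial(32, 0.085), P(Y ≤ 32) = 1 − P(X ≤ 1).
  k=0: C(32,0)·0.085^0·0.915^32 = 0.058274
  k=1: C(32,1)·0.085^1·0.915^31 = 0.173230
1 − 0.231504 = 0.768496

0.7685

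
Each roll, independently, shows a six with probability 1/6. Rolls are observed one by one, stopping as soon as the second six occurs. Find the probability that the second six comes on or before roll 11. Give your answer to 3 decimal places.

Finishing within 11 rolls ⇔ at least 2 successes in the first 11. With X ~ Binomial(11, 0.166667), P(Y ≤ 11) = 1 − P(X ≤ 1).
  k=0: C(11,0)·0.166667^0·0.833333^11 = 0.13459
  k=1: C(11,1)·0.166667^1·0.833333^10 = 0.29609
1 − 0.43068 = 0.56932

0.569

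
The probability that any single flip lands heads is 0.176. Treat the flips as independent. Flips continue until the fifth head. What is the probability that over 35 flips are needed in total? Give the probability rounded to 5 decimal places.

0.23785

Needing more than 35 flips ⇔ fewer than 5 successes in the first 35. With X ~ Binomial(35, 0.176), P(Y > 35) = P(X ≤ 4).
  k=0: C(35,0)·0.176^0·0.824^35 = 0.0011414
  k=1: C(35,1)·0.176^1·0.824^34 = 0.0085331
  k=2: C(35,2)·0.176^2·0.824^33 = 0.0309842
  k=3: C(35,3)·0.176^3·0.824^32 = 0.0727978
  k=4: C(35,4)·0.176^4·0.824^31 = 0.1243924
P(X ≤ 4) = 0.2378490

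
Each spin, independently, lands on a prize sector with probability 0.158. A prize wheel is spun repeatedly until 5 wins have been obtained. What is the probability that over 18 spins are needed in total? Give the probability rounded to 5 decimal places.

0.85752

Needing more than 18 spins ⇔ fewer than 5 successes in the first 18. With X ~ Binomial(18, 0.158), P(Y > 18) = P(X ≤ 4).
  k=0: C(18,0)·0.158^0·0.842^18 = 0.0452499
  k=1: C(18,1)·0.158^1·0.842^17 = 0.1528393
  k=2: C(18,2)·0.158^2·0.842^16 = 0.2437806
  k=3: C(18,3)·0.158^3·0.842^15 = 0.2439736
  k=4: C(18,4)·0.158^4·0.842^14 = 0.1716797
P(X ≤ 4) = 0.8575231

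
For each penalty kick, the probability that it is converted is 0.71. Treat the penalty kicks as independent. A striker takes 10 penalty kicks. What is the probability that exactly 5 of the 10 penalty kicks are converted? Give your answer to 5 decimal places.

0.09326

X ~ Binomial(n=10, p=0.71).
P(X=5) = C(10,5) · p^5 · (1−p)^5
= 252 · 0.18042 · 0.0020511 = 0.0932572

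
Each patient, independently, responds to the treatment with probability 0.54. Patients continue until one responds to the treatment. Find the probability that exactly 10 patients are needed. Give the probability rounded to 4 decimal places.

Geometric (trials to first success), p = 0.54.
P(Y = 10) = (1−p)^9 · p = 0.00092219 · 0.54 = 0.000498

0.0005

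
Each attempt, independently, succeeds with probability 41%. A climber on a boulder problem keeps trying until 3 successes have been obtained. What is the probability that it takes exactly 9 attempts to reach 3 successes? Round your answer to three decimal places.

0.081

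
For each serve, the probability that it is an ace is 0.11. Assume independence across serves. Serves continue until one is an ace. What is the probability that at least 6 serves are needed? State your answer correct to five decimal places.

Y = number of serves to the first success; geometric, p = 0.11.
P(Y > 5) = P(first 5 all fail) = (1−p)^5 = 0.5584059

0.55841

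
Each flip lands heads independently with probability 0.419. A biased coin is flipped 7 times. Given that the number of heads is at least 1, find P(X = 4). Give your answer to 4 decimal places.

X ~ Binomial(7, 0.419). Want P(X=4 | X≥1) = P(X=4) / P(X≥1).
P(X=4) = C(7,4)·0.419^4·0.581^3 = 0.211569
P(X≥1) = 1 − 0.022348 = 0.977652
Ratio = 0.211569 / 0.977652 = 0.216405

0.2164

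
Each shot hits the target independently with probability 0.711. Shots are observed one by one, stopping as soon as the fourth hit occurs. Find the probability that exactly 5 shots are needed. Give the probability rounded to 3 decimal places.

0.295

Y = trial on which the fourth success occurs; negative binomial, r=4, p=0.711.
P(Y=5) = C(4,3) · p^4 · (1−p)^1
= 4 · 0.25555 · 0.289 = 0.29542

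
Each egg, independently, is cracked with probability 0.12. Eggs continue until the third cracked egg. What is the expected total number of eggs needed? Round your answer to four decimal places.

25.0000

Y = total eggs until the third success; negative binomial with r=3, p=0.12.
E[Y] = r / p = 3 / 0.12 = 25.000000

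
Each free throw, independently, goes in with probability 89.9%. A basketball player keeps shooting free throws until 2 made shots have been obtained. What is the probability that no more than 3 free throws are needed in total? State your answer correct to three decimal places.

0.971

Finishing within 3 free throws ⇔ at least 2 successes in the first 3. With X ~ Binomial(3, 0.899), P(Y ≤ 3) = 1 − P(X ≤ 1).
  k=0: C(3,0)·0.899^0·0.101^3 = 0.00103
  k=1: C(3,1)·0.899^1·0.101^2 = 0.02751
1 − 0.02854 = 0.97146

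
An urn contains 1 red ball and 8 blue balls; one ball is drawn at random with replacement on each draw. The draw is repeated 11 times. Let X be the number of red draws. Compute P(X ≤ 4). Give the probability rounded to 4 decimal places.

0.9956

X ~ Binomial(11, 0.111111); P(X ≤ 4) = Σ C(11,k) p^k (1−p)^(11−k) over k:
  k=0: C(11,0)·0.111111^0·0.888889^11 = 0.273730
  k=1: C(11,1)·0.111111^1·0.888889^10 = 0.376379
  k=2: C(11,2)·0.111111^2·0.888889^9 = 0.235237
  k=3: C(11,3)·0.111111^3·0.888889^8 = 0.088214
  k=4: C(11,4)·0.111111^4·0.888889^7 = 0.022053
Total = 0.995612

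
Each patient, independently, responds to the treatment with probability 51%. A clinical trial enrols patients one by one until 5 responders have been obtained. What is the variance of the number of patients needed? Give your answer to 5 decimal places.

Y = total patients until the fifth success; negative binomial with r=5, p=0.51.
Var(Y) = r(1−p)/p² = 5·0.49 / 0.51² = 9.4194541

9.41945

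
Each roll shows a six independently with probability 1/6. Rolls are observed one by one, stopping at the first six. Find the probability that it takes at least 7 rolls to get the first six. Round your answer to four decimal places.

0.3349

Y = number of rolls to the first success; geometric, p = 0.166667.
P(Y > 6) = P(first 6 all fail) = (1−p)^6 = 0.334898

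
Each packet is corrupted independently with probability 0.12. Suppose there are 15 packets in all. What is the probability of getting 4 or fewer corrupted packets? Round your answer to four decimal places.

0.9735

X ~ Binomial(15, 0.12); P(X ≤ 4) = Σ C(15,k) p^k (1−p)^(15−k) over k:
  k=0: C(15,0)·0.12^0·0.88^15 = 0.146974
  k=1: C(15,1)·0.12^1·0.88^14 = 0.300628
  k=2: C(15,2)·0.12^2·0.88^13 = 0.286963
  k=3: C(15,3)·0.12^3·0.88^12 = 0.169569
  k=4: C(15,4)·0.12^4·0.88^11 = 0.069369
Total = 0.973504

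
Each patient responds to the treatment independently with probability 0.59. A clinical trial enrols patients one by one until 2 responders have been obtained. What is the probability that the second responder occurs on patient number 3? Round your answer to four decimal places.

0.2854

Y = trial on which the second success occurs; negative binomial, r=2, p=0.59.
P(Y=3) = C(2,1) · p^2 · (1−p)^1
= 2 · 0.3481 · 0.41 = 0.285442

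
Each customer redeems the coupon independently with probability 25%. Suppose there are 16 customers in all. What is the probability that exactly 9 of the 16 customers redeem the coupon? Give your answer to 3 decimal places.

0.006

X ~ Binomial(n=16, p=0.25).
P(X=9) = C(16,9) · p^9 · (1−p)^7
= 11440 · 3.8147e-06 · 0.13348 = 0.00583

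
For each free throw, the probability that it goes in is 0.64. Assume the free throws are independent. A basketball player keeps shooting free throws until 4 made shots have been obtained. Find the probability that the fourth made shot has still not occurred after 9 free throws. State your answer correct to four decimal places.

0.0612

Needing more than 9 free throws ⇔ fewer than 4 successes in the first 9. With X ~ Binomial(9, 0.64), P(Y > 9) = P(X ≤ 3).
  k=0: C(9,0)·0.64^0·0.36^9 = 0.000102
  k=1: C(9,1)·0.64^1·0.36^8 = 0.001625
  k=2: C(9,2)·0.64^2·0.36^7 = 0.011555
  k=3: C(9,3)·0.64^3·0.36^6 = 0.047933
P(X ≤ 3) = 0.061215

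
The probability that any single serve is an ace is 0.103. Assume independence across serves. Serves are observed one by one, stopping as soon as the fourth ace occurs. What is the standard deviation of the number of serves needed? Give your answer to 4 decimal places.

Y = total serves until the fourth success; negative binomial with r=4, p=0.103.
SD(Y) = √[r(1−p)/p²] = √(338.203412) = 18.390308

18.3903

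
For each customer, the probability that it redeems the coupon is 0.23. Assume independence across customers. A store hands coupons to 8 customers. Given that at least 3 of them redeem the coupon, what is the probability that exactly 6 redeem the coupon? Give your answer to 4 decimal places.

X ~ Binomial(8, 0.23). Want P(X=6 | X≥3) = P(X=6) / P(X≥3).
P(X=6) = C(8,6)·0.23^6·0.77^2 = 0.002458
P(X≥3) = 1 − 0.123574 − 0.295293 − 0.308715 = 0.272418
Ratio = 0.002458 / 0.272418 = 0.009021

0.0090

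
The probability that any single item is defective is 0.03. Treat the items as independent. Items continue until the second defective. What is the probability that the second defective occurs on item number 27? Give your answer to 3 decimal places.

Y = trial on which the second success occurs; negative binomial, r=2, p=0.03.
P(Y=27) = C(26,1) · p^2 · (1−p)^25
= 26 · 0.0009 · 0.46697 = 0.01093

0.011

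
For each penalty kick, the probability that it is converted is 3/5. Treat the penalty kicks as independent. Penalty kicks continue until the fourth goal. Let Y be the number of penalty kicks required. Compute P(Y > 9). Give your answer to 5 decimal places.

Needing more than 9 penalty kicks ⇔ fewer than 4 successes in the first 9. With X ~ Binomial(9, 0.60), P(Y > 9) = P(X ≤ 3).
  k=0: C(9,0)·0.60^0·0.40^9 = 0.0002621
  k=1: C(9,1)·0.60^1·0.40^8 = 0.0035389
  k=2: C(9,2)·0.60^2·0.40^7 = 0.0212337
  k=3: C(9,3)·0.60^3·0.40^6 = 0.0743178
P(X ≤ 3) = 0.0993526

0.09935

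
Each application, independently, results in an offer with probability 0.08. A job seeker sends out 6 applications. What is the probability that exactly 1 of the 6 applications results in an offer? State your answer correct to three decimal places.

0.316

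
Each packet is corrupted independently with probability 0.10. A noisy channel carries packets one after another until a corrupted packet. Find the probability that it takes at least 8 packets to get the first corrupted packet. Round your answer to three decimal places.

Y = number of packets to the first success; geometric, p = 0.10.
P(Y > 7) = P(first 7 all fail) = (1−p)^7 = 0.47830

0.478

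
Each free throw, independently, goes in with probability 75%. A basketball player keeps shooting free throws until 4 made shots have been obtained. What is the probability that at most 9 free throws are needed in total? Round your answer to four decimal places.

Finishing within 9 free throws ⇔ at least 4 successes in the first 9. With X ~ Binomial(9, 0.75), P(Y ≤ 9) = 1 − P(X ≤ 3).
  k=0: C(9,0)·0.75^0·0.25^9 = 0.000004
  k=1: C(9,1)·0.75^1·0.25^8 = 0.000103
  k=2: C(9,2)·0.75^2·0.25^7 = 0.001236
  k=3: C(9,3)·0.75^3·0.25^6 = 0.008652
1 − 0.009995 = 0.990005

0.9900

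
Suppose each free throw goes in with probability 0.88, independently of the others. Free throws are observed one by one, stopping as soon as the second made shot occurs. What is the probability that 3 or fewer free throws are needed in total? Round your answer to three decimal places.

0.960

Finishing within 3 free throws ⇔ at least 2 successes in the first 3. With X ~ Binomial(3, 0.88), P(Y ≤ 3) = 1 − P(X ≤ 1).
  k=0: C(3,0)·0.88^0·0.12^3 = 0.00173
  k=1: C(3,1)·0.88^1·0.12^2 = 0.03802
1 − 0.03974 = 0.96026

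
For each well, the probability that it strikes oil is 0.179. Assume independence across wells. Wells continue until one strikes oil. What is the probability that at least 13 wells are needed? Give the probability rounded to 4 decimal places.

Y = number of wells to the first success; geometric, p = 0.179.
P(Y > 12) = P(first 12 all fail) = (1−p)^12 = 0.093782

0.0938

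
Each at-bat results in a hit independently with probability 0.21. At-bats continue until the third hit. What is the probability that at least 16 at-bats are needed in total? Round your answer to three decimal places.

0.361

Needing more than 15 at-bats ⇔ fewer than 3 successes in the first 15. With X ~ Binomial(15, 0.21), P(Y > 15) = P(X ≤ 2).
  k=0: C(15,0)·0.21^0·0.79^15 = 0.02913
  k=1: C(15,1)·0.21^1·0.79^14 = 0.11617
  k=2: C(15,2)·0.21^2·0.79^13 = 0.21616
P(X ≤ 2) = 0.36147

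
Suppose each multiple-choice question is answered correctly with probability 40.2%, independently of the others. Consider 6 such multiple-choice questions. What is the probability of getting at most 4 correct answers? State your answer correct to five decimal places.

X ~ Binomial(6, 0.402); P(X ≤ 4) = Σ C(6,k) p^k (1−p)^(6−k) over k:
  k=0: C(6,0)·0.402^0·0.598^6 = 0.0457306
  k=1: C(6,1)·0.402^1·0.598^5 = 0.1844519
  k=2: C(6,2)·0.402^2·0.598^4 = 0.3099903
  k=3: C(6,3)·0.402^3·0.598^3 = 0.2778508
  k=4: C(6,4)·0.402^4·0.598^2 = 0.1400870
Total = 0.9581107

0.95811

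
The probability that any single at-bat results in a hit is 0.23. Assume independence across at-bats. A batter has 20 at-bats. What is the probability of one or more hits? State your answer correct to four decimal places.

P(at least one) = 1 − P(none) = 1 − (1 − 0.23)^20
= 1 − 0.005368 = 0.994632

0.9946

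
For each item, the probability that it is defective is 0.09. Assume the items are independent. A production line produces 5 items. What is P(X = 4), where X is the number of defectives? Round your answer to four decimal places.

0.0003

X ~ Binomial(n=5, p=0.09).
P(X=4) = C(5,4) · p^4 · (1−p)^1
= 5 · 6.561e-05 · 0.91 = 0.000299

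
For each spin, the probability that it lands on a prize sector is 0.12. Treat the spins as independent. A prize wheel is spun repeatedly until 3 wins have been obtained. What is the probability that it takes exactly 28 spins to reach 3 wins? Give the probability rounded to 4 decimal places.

Y = trial on which the third success occurs; negative binomial, r=3, p=0.12.
P(Y=28) = C(27,2) · p^3 · (1−p)^25
= 351 · 0.001728 · 0.040932 = 0.024827

0.0248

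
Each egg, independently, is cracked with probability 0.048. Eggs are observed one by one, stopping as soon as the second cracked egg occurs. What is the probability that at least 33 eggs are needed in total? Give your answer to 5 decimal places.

0.54150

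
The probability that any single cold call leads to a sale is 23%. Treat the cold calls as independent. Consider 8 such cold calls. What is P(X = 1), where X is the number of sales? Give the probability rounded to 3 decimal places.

X ~ Binomial(n=8, p=0.23).
P(X=1) = C(8,1) · p^1 · (1−p)^7
= 8 · 0.23 · 0.16049 = 0.29529

0.295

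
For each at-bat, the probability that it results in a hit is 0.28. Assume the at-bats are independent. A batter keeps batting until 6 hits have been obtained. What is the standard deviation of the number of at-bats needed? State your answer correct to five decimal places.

7.42307

Y = total at-bats until the sixth success; negative binomial with r=6, p=0.28.
SD(Y) = √[r(1−p)/p²] = √(55.1020408) = 7.4230749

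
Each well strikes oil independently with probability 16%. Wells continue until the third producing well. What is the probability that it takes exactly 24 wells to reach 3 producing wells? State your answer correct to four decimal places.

0.0266

Y = trial on which the third success occurs; negative binomial, r=3, p=0.16.
P(Y=24) = C(23,2) · p^3 · (1−p)^21
= 253 · 0.004096 · 0.025696 = 0.026628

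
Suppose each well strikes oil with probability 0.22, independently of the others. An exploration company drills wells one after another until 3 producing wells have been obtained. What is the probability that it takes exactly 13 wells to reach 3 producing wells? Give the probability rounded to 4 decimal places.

Y = trial on which the third success occurs; negative binomial, r=3, p=0.22.
P(Y=13) = C(12,2) · p^3 · (1−p)^10
= 66 · 0.010648 · 0.083358 = 0.058581

0.0586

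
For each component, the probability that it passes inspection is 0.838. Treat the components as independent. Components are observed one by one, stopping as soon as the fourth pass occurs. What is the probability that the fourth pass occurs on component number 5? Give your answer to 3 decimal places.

Y = trial on which the fourth success occurs; negative binomial, r=4, p=0.838.
P(Y=5) = C(4,3) · p^4 · (1−p)^1
= 4 · 0.49315 · 0.162 = 0.31956

0.320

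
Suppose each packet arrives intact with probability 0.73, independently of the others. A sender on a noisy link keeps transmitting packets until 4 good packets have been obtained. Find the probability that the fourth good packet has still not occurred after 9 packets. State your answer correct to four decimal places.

Needing more than 9 packets ⇔ fewer than 4 successes in the first 9. With X ~ Binomial(9, 0.73), P(Y > 9) = P(X ≤ 3).
  k=0: C(9,0)·0.73^0·0.27^9 = 0.000008
  k=1: C(9,1)·0.73^1·0.27^8 = 0.000186
  k=2: C(9,2)·0.73^2·0.27^7 = 0.002007
  k=3: C(9,3)·0.73^3·0.27^6 = 0.012660
P(X ≤ 3) = 0.014860

0.0149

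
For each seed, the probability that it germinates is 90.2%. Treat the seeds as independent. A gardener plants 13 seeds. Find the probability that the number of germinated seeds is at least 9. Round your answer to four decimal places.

0.9941

X ~ Binomial(13, 0.902); P(X ≥ 9) = Σ C(13,k) p^k (1−p)^(13−k) over k:
  k=9: C(13,9)·0.902^9·0.098^4 = 0.026066
  k=10: C(13,10)·0.902^10·0.098^3 = 0.095964
  k=11: C(13,11)·0.902^11·0.098^2 = 0.240890
  k=12: C(13,12)·0.902^12·0.098^1 = 0.369528
  k=13: C(13,13)·0.902^13·0.098^0 = 0.261628
Total = 0.994077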